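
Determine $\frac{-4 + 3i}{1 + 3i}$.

Multiply numerator and denominator by conjugate (1 - 3i):
= (-4 + 3i)(1 - 3i) / (1^2 + 3^2)
= (5 + 15i) / 10
Divide through by 5: (1 + 3i) / 2
= 1/2 + (3/2)i


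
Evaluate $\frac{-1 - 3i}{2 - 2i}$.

Multiply numerator and denominator by conjugate (2 + 2i):
= (-1 - 3i)(2 + 2i) / (2^2 + (-2)^2)
= (4 - 8i) / 8
Divide through by 4: (1 - 2i) / 2
= 1/2 - i


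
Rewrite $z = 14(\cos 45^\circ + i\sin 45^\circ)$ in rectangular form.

a = r cos θ = 14 * sqrt(2)/2 = 7*sqrt(2)
b = r sin θ = 14 * sqrt(2)/2 = 7*sqrt(2)
z = 7*sqrt(2) + 7*sqrt(2)i


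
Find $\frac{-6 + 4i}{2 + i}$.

Multiply numerator and denominator by conjugate (2 - i):
= (-6 + 4i)(2 - i) / (2^2 + 1^2)
= (-8 + 14i) / 5
= -8/5 + (14/5)i


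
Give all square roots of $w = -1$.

|w| = 1, arg(w) = 180°
Root modulus = 1^(1/2) = 1
Root arguments: θ_k = (180° + 360°k)/2 for k = 0, 1, ..., 1
Roots: i, -i


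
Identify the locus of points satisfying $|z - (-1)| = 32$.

|z - z0| = r describes a circle centered at z0 with radius r
Here z0 = -1 and r = 32
Locus: Circle centered at (-1, 0) with radius 32


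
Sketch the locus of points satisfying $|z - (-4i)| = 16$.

|z - z0| = r describes a circle centered at z0 with radius r
Here z0 = -4i and r = 16
Locus: Circle centered at (0, -4) with radius 16


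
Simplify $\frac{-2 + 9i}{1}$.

Divisor is real, so divide each part by 1:
= -2 + 9i


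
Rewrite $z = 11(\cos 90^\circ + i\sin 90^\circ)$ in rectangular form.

a = r cos θ = 11 * 0 = 0
b = r sin θ = 11 * 1 = 11
z = 11i


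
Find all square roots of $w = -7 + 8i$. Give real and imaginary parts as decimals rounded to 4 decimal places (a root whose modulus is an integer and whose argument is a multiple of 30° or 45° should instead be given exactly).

|w| = sqrt(113) ≈ 10.630146, arg(w) ≈ 131.185925°
Root modulus = sqrt(113)^(1/2) ≈ 3.260390
Root arguments: θ_k = (arg(w) + 360°k)/2 for k = 0, 1, ..., 1
Compute each root as (root modulus)(cos θ_k + i sin θ_k) using full-precision intermediates, then round to 4 decimal places.
Roots: 1.3472 + 2.9690i, -1.3472 - 2.9690i


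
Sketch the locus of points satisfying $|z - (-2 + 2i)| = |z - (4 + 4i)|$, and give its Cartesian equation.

|z - z1| = |z - z2| means z is equidistant from z1 and z2,
i.e. the perpendicular bisector of the segment from (-2, 2) to (4, 4) (midpoint (1, 3)).
With z = x + yi, square both sides:
(x - (-2))^2 + (y - 2)^2 = (x - 4)^2 + (y - 4)^2
The x^2 and y^2 terms cancel: 12x + 4y = 32 - 8 = 24
Simplify: 3x + y = 6
Locus: Perpendicular bisector of the segment from (-2, 2) to (4, 4): the line 3x + y = 6


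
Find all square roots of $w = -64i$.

|w| = 64, arg(w) = 270°
Root modulus = 64^(1/2) = 8
Root arguments: θ_k = (270° + 360°k)/2 for k = 0, 1, ..., 1
Roots: -4*sqrt(2) + 4*sqrt(2)i, 4*sqrt(2) - 4*sqrt(2)i


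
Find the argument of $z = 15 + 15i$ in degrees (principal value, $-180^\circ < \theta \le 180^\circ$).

θ = arctan(b/a) = arctan(15/15) (quadrant-adjusted) = 45°


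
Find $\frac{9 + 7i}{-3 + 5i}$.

Multiply numerator and denominator by conjugate (-3 - 5i):
= (9 + 7i)(-3 - 5i) / ((-3)^2 + 5^2)
= (8 - 66i) / 34
Divide through by 2: (4 - 33i) / 17
= 4/17 - (33/17)i


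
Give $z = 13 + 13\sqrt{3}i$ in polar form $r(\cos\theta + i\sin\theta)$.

r = |z| = sqrt(a^2 + b^2) = sqrt((13)^2 + (13*sqrt(3))^2) = sqrt(169 + 507) = sqrt(676) = 26
θ = arctan(b/a) = arctan(22.5167/13) (quadrant-adjusted) = 60°
z = 26(cos 60° + i sin 60°)


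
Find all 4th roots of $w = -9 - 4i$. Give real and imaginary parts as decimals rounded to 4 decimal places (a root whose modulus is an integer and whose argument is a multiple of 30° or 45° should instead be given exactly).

|w| = sqrt(97) ≈ 9.848858, arg(w) ≈ 203.962489°
Root modulus = sqrt(97)^(1/4) ≈ 1.771522
Root arguments: θ_k = (arg(w) + 360°k)/4 for k = 0, 1, ..., 3
Compute each root as (root modulus)(cos θ_k + i sin θ_k) using full-precision intermediates, then round to 4 decimal places.
Roots: 1.1151 + 1.3765i, -1.3765 + 1.1151i, -1.1151 - 1.3765i, 1.3765 - 1.1151i


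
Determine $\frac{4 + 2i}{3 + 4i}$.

Multiply numerator and denominator by conjugate (3 - 4i):
= (4 + 2i)(3 - 4i) / (3^2 + 4^2)
= (20 - 10i) / 25
Divide through by 5: (4 - 2i) / 5
= 4/5 - (2/5)i


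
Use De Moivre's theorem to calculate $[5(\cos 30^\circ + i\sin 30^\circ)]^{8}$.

By De Moivre: z^n = r^n(cos(nθ) + i sin(nθ))
= 5^8(cos(8*30°) + i sin(8*30°))
= 390625(cos 240° + i sin 240°)
= -390625/2 - (390625*sqrt(3)/2)i


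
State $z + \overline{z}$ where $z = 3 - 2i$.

z + conjugate(z) = (a + bi) + (a - bi) = 2a
= 2 * 3 = 6


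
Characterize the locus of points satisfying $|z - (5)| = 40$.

|z - z0| = r describes a circle centered at z0 with radius r
Here z0 = 5 and r = 40
Locus: Circle centered at (5, 0) with radius 40


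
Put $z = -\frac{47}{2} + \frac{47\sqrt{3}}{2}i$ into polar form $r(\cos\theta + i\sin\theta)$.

r = |z| = sqrt(a^2 + b^2) = sqrt((-47/2)^2 + (47*sqrt(3)/2)^2) = sqrt(2209/4 + 6627/4) = sqrt(2209) = 47
θ = arctan(b/a) = arctan(40.7032/-23.5) (quadrant-adjusted) = 120°
z = 47(cos 120° + i sin 120°)


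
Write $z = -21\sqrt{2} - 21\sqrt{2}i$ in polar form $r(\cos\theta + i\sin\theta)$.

r = |z| = sqrt(a^2 + b^2) = sqrt((-21*sqrt(2))^2 + (-21*sqrt(2))^2) = sqrt(882 + 882) = sqrt(1764) = 42
θ = arctan(b/a) = arctan(-29.6985/-29.6985) (quadrant-adjusted) = 225°
z = 42(cos 225° + i sin 225°)


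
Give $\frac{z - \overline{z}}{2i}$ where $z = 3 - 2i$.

z - conjugate(z) = 2bi
(z - conjugate(z))/(2i) = 2bi/(2i) = b = -2


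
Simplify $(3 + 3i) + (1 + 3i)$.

(3 + 1) + (3 + 3)i = 4 + 6i


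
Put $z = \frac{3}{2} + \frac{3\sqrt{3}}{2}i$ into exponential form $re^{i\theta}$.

r = |z| = sqrt((3/2)^2 + (3*sqrt(3)/2)^2) = sqrt(9/4 + 27/4) = sqrt(9) = 3
θ = arctan(b/a) = arctan(2.5981/1.5) (quadrant-adjusted) = 60° = π/3
z = 3e^(i*π/3)


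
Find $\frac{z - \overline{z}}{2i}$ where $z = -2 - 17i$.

z - conjugate(z) = 2bi
(z - conjugate(z))/(2i) = 2bi/(2i) = b = -17


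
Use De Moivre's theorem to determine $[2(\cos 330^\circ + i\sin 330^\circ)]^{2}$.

By De Moivre: z^n = r^n(cos(nθ) + i sin(nθ))
= 2^2(cos(2*330°) + i sin(2*330°))
= 4(cos 300° + i sin 300°)
= 2 - 2*sqrt(3)i


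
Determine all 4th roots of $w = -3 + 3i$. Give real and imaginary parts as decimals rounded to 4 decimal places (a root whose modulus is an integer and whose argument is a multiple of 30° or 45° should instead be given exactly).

|w| = sqrt(18) ≈ 4.242641, arg(w) = 135°
Root modulus = sqrt(18)^(1/4) ≈ 1.435189
Root arguments: θ_k = (135° + 360°k)/4 for k = 0, 1, ..., 3
Compute each root as (root modulus)(cos θ_k + i sin θ_k) using full-precision intermediates, then round to 4 decimal places.
Roots: 1.1933 + 0.7973i, -0.7973 + 1.1933i, -1.1933 - 0.7973i, 0.7973 - 1.1933i


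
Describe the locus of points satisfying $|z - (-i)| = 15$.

|z - z0| = r describes a circle centered at z0 with radius r
Here z0 = -i and r = 15
Locus: Circle centered at (0, -1) with radius 15


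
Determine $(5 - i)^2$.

(a + bi)^2 = a^2 - b^2 + 2abi
= 5^2 - (-1)^2 + 2*5*(-1)i
= 24 - 10i


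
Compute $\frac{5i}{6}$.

Divisor is real, so divide each part by 6:
= 0 + (5/6)i


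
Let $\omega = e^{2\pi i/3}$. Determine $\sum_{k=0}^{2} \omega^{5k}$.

Let ζ = ω^5 = e^(2πi·5/3). Since 3 ∤ 5, ζ ≠ 1.
Sum = Σ_{k=0}^{2} ζ^k = (ζ^3 - 1)/(ζ - 1) = (ω^{5·3} - 1)/(ζ - 1) = (1 - 1)/(ζ - 1) = 0


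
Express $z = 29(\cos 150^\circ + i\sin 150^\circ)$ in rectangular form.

a = r cos θ = 29 * -sqrt(3)/2 = -29*sqrt(3)/2
b = r sin θ = 29 * 1/2 = 29/2
z = -29*sqrt(3)/2 + (29/2)i


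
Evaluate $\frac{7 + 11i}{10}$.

Divisor is real, so divide each part by 10:
= 7/10 + (11/10)i


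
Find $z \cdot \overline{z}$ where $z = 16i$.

z * conjugate(z) = |z|^2 = a^2 + b^2
= 0^2 + 16^2 = 256


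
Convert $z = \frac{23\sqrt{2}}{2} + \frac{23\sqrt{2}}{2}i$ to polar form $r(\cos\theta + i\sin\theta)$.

r = |z| = sqrt(a^2 + b^2) = sqrt((23*sqrt(2)/2)^2 + (23*sqrt(2)/2)^2) = sqrt(529/2 + 529/2) = sqrt(529) = 23
θ = arctan(b/a) = arctan(16.2635/16.2635) (quadrant-adjusted) = 45°
z = 23(cos 45° + i sin 45°)


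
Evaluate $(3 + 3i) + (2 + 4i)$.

(3 + 2) + (3 + 4)i = 5 + 7i


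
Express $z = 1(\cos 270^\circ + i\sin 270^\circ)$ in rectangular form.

a = r cos θ = 1 * 0 = 0
b = r sin θ = 1 * -1 = -1
z = -i


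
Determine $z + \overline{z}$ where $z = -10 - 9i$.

z + conjugate(z) = (a + bi) + (a - bi) = 2a
= 2 * (-10) = -20


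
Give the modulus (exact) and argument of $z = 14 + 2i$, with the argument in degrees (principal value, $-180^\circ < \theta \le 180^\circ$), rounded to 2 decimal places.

|z| = sqrt(14^2 + 2^2) = sqrt(200)
arg(z) = arctan(b/a) = arctan(2/14) (quadrant-adjusted) = 8.13°


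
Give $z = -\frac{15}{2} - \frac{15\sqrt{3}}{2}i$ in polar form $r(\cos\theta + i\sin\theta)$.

r = |z| = sqrt(a^2 + b^2) = sqrt((-15/2)^2 + (-15*sqrt(3)/2)^2) = sqrt(225/4 + 675/4) = sqrt(225) = 15
θ = arctan(b/a) = arctan(-12.9904/-7.5) (quadrant-adjusted) = 240°
z = 15(cos 240° + i sin 240°)


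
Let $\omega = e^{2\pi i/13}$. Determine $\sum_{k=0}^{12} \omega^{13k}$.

Since 13 divides 13, ω^13 = (ω^13)^1 = 1^1 = 1, so every term is 1.
Sum = 13 · 1 = 13


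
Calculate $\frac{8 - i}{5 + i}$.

Multiply numerator and denominator by conjugate (5 - i):
= (8 - i)(5 - i) / (5^2 + 1^2)
= (39 - 13i) / 26
Divide through by 13: (3 - i) / 2
= 3/2 - (1/2)i


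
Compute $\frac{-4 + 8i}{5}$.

Divisor is real, so divide each part by 5:
= -4/5 + (8/5)i


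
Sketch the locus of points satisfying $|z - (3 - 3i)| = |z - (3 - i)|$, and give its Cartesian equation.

|z - z1| = |z - z2| means z is equidistant from z1 and z2,
i.e. the perpendicular bisector of the segment from (3, -3) to (3, -1) (midpoint (3, -2)).
With z = x + yi, square both sides:
(x - 3)^2 + (y - (-3))^2 = (x - 3)^2 + (y - (-1))^2
The x^2 and y^2 terms cancel: 0x + 4y = 10 - 18 = -8
Simplify: y = -2
Locus: Perpendicular bisector of the segment from (3, -3) to (3, -1): the line y = -2


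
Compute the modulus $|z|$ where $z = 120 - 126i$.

|z| = sqrt(a^2 + b^2) = sqrt(120^2 + (-126)^2) = sqrt(30276) = 174


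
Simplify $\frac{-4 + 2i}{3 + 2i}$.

Multiply numerator and denominator by conjugate (3 - 2i):
= (-4 + 2i)(3 - 2i) / (3^2 + 2^2)
= (-8 + 14i) / 13
= -8/13 + (14/13)i


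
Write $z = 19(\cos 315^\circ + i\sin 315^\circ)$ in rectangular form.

a = r cos θ = 19 * sqrt(2)/2 = 19*sqrt(2)/2
b = r sin θ = 19 * -sqrt(2)/2 = -19*sqrt(2)/2
z = 19*sqrt(2)/2 - (19*sqrt(2)/2)i


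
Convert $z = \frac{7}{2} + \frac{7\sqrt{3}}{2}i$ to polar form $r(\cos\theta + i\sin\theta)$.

r = |z| = sqrt(a^2 + b^2) = sqrt((7/2)^2 + (7*sqrt(3)/2)^2) = sqrt(49/4 + 147/4) = sqrt(49) = 7
θ = arctan(b/a) = arctan(6.0622/3.5) (quadrant-adjusted) = 60°
z = 7(cos 60° + i sin 60°)


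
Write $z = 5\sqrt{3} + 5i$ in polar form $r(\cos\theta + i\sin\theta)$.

r = |z| = sqrt(a^2 + b^2) = sqrt((5*sqrt(3))^2 + (5)^2) = sqrt(75 + 25) = sqrt(100) = 10
θ = arctan(b/a) = arctan(5/8.6603) (quadrant-adjusted) = 30°
z = 10(cos 30° + i sin 30°)


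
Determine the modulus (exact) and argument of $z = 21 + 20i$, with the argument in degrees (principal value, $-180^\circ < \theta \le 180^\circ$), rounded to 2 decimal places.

|z| = sqrt(21^2 + 20^2) = 29
arg(z) = arctan(b/a) = arctan(20/21) (quadrant-adjusted) = 43.60°


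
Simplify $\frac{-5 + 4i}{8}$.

Divisor is real, so divide each part by 8:
= -5/8 + (1/2)i


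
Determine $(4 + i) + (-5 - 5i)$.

(4 + (-5)) + (1 + (-5))i = -1 - 4i


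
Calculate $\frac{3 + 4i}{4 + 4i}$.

Multiply numerator and denominator by conjugate (4 - 4i):
= (3 + 4i)(4 - 4i) / (4^2 + 4^2)
= (28 + 4i) / 32
Divide through by 4: (7 + i) / 8
= 7/8 + (1/8)i


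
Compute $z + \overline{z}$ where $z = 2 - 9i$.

z + conjugate(z) = (a + bi) + (a - bi) = 2a
= 2 * 2 = 4


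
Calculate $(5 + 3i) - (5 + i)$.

(5 - 5) + (3 - 1)i = 2i


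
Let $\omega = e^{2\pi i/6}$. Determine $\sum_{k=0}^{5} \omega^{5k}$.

Let ζ = ω^5 = e^(2πi·5/6). Since 6 ∤ 5, ζ ≠ 1.
Sum = Σ_{k=0}^{5} ζ^k = (ζ^6 - 1)/(ζ - 1) = (ω^{5·6} - 1)/(ζ - 1) = (1 - 1)/(ζ - 1) = 0


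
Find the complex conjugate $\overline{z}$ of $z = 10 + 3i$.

If z = a + bi, then conjugate(z) = a - bi
conjugate(10 + 3i) = 10 - 3i


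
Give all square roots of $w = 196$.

|w| = 196, arg(w) = 0°
Root modulus = 196^(1/2) = 14
Root arguments: θ_k = (0° + 360°k)/2 for k = 0, 1, ..., 1
Roots: 14, -14


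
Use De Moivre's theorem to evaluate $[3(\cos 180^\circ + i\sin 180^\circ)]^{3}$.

By De Moivre: z^n = r^n(cos(nθ) + i sin(nθ))
= 3^3(cos(3*180°) + i sin(3*180°))
= 27(cos 180° + i sin 180°)
= -27


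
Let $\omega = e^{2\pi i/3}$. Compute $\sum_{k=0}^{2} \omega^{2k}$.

Let ζ = ω^2 = e^(2πi·2/3). Since 3 ∤ 2, ζ ≠ 1.
Sum = Σ_{k=0}^{2} ζ^k = (ζ^3 - 1)/(ζ - 1) = (ω^{2·3} - 1)/(ζ - 1) = (1 - 1)/(ζ - 1) = 0


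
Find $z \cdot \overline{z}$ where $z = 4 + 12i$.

z * conjugate(z) = |z|^2 = a^2 + b^2
= 4^2 + 12^2 = 160


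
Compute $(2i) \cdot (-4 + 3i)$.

(a1*a2 - b1*b2) + (a1*b2 + b1*a2)i
= (0 - 6) + (0 + (-8))i
= -6 - 8i


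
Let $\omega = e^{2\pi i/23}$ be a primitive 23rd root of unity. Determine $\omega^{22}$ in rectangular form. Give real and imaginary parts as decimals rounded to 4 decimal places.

ω^22 = e^(2πi·22/23) = e^(i·44π/23)
= cos(44π/23) + i sin(44π/23)
= 0.9629 - 0.2698i


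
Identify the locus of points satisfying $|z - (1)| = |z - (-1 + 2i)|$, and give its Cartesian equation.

|z - z1| = |z - z2| means z is equidistant from z1 and z2,
i.e. the perpendicular bisector of the segment from (1, 0) to (-1, 2) (midpoint (0, 1)).
With z = x + yi, square both sides:
(x - 1)^2 + (y - 0)^2 = (x - (-1))^2 + (y - 2)^2
The x^2 and y^2 terms cancel: -4x + 4y = 5 - 1 = 4
Simplify: x - y = -1
Locus: Perpendicular bisector of the segment from (1, 0) to (-1, 2): the line x - y = -1


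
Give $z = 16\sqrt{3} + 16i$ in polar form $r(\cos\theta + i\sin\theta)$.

r = |z| = sqrt(a^2 + b^2) = sqrt((16*sqrt(3))^2 + (16)^2) = sqrt(768 + 256) = sqrt(1024) = 32
θ = arctan(b/a) = arctan(16/27.7128) (quadrant-adjusted) = 30°
z = 32(cos 30° + i sin 30°)


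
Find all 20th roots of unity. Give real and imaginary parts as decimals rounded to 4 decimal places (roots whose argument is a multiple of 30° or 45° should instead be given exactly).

ω_k = e^(2πik/20) = cos(2πk/20) + i sin(2πk/20) for k = 0, 1, ..., 19
Roots: 1, 0.9511 + 0.3090i, 0.8090 + 0.5878i, 0.5878 + 0.8090i, 0.3090 + 0.9511i, i, -0.3090 + 0.9511i, -0.5878 + 0.8090i, -0.8090 + 0.5878i, -0.9511 + 0.3090i, -1, -0.9511 - 0.3090i, -0.8090 - 0.5878i, -0.5878 - 0.8090i, -0.3090 - 0.9511i, -i, 0.3090 - 0.9511i, 0.5878 - 0.8090i, 0.8090 - 0.5878i, 0.9511 - 0.3090i


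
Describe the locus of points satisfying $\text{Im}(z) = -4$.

Im(z) = y where z = x + yi; the equation y = -4 is satisfied by all points with that y-coordinate
Locus: Horizontal line y = -4


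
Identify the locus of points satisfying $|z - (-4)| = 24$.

|z - z0| = r describes a circle centered at z0 with radius r
Here z0 = -4 and r = 24
Locus: Circle centered at (-4, 0) with radius 24


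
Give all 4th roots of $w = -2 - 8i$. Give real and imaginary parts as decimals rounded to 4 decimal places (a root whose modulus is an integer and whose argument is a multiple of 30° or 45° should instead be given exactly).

|w| = sqrt(68) ≈ 8.246211, arg(w) ≈ 255.963757°
Root modulus = sqrt(68)^(1/4) ≈ 1.694586
Root arguments: θ_k = (arg(w) + 360°k)/4 for k = 0, 1, ..., 3
Compute each root as (root modulus)(cos θ_k + i sin θ_k) using full-precision intermediates, then round to 4 decimal places.
Roots: 0.7431 + 1.5230i, -1.5230 + 0.7431i, -0.7431 - 1.5230i, 1.5230 - 0.7431i


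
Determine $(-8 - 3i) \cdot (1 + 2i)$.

(a1*a2 - b1*b2) + (a1*b2 + b1*a2)i
= (-8 - (-6)) + (-16 + (-3))i
= -2 - 19i


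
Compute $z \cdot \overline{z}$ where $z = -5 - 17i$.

z * conjugate(z) = |z|^2 = a^2 + b^2
= (-5)^2 + (-17)^2 = 314


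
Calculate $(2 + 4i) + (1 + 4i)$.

(2 + 1) + (4 + 4)i = 3 + 8i


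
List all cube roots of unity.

ω_k = e^(2πik/3) = cos(2πk/3) + i sin(2πk/3) for k = 0, 1, ..., 2
Roots: 1, -1/2 + (sqrt(3)/2)i, -1/2 - (sqrt(3)/2)i


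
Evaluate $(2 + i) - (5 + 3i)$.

(2 - 5) + (1 - 3)i = -3 - 2i


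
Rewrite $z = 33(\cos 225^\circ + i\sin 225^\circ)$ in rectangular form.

a = r cos θ = 33 * -sqrt(2)/2 = -33*sqrt(2)/2
b = r sin θ = 33 * -sqrt(2)/2 = -33*sqrt(2)/2
z = -33*sqrt(2)/2 - (33*sqrt(2)/2)i


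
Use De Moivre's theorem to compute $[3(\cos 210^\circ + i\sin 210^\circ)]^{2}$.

By De Moivre: z^n = r^n(cos(nθ) + i sin(nθ))
= 3^2(cos(2*210°) + i sin(2*210°))
= 9(cos 60° + i sin 60°)
= 9/2 + (9*sqrt(3)/2)i


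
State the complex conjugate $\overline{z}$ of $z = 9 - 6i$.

If z = a + bi, then conjugate(z) = a - bi
conjugate(9 - 6i) = 9 + 6i


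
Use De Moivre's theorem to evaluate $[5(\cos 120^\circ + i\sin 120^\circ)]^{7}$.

By De Moivre: z^n = r^n(cos(nθ) + i sin(nθ))
= 5^7(cos(7*120°) + i sin(7*120°))
= 78125(cos 120° + i sin 120°)
= -78125/2 + (78125*sqrt(3)/2)i


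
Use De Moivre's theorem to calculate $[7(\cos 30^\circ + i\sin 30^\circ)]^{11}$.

By De Moivre: z^n = r^n(cos(nθ) + i sin(nθ))
= 7^11(cos(11*30°) + i sin(11*30°))
= 1977326743(cos 330° + i sin 330°)
= 1977326743*sqrt(3)/2 - (1977326743/2)i


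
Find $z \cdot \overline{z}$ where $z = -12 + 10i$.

z * conjugate(z) = |z|^2 = a^2 + b^2
= (-12)^2 + 10^2 = 244


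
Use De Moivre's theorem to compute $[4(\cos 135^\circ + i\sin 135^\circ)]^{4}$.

By De Moivre: z^n = r^n(cos(nθ) + i sin(nθ))
= 4^4(cos(4*135°) + i sin(4*135°))
= 256(cos 180° + i sin 180°)
= -256


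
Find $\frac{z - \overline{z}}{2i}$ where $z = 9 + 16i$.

z - conjugate(z) = 2bi
(z - conjugate(z))/(2i) = 2bi/(2i) = b = 16


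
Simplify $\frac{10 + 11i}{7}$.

Divisor is real, so divide each part by 7:
= 10/7 + (11/7)i


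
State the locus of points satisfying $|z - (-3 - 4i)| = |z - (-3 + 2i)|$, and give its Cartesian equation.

|z - z1| = |z - z2| means z is equidistant from z1 and z2,
i.e. the perpendicular bisector of the segment from (-3, -4) to (-3, 2) (midpoint (-3, -1)).
With z = x + yi, square both sides:
(x - (-3))^2 + (y - (-4))^2 = (x - (-3))^2 + (y - 2)^2
The x^2 and y^2 terms cancel: 0x + 12y = 13 - 25 = -12
Simplify: y = -1
Locus: Perpendicular bisector of the segment from (-3, -4) to (-3, 2): the line y = -1


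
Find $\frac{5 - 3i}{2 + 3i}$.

Multiply numerator and denominator by conjugate (2 - 3i):
= (5 - 3i)(2 - 3i) / (2^2 + 3^2)
= (1 - 21i) / 13
= 1/13 - (21/13)i


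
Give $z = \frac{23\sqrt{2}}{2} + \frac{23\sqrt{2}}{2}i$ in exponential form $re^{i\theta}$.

r = |z| = sqrt((23*sqrt(2)/2)^2 + (23*sqrt(2)/2)^2) = sqrt(529/2 + 529/2) = sqrt(529) = 23
θ = arctan(b/a) = arctan(16.2635/16.2635) (quadrant-adjusted) = 45° = π/4
z = 23e^(i*π/4)


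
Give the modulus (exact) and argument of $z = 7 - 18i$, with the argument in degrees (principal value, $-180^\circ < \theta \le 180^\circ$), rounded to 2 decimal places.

|z| = sqrt(7^2 + (-18)^2) = sqrt(373)
arg(z) = arctan(b/a) = arctan(-18/7) (quadrant-adjusted) = -68.75°


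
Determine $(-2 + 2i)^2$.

(a + bi)^2 = a^2 - b^2 + 2abi
= (-2)^2 - 2^2 + 2*(-2)*2i
= -8i


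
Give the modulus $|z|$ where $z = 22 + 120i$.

|z| = sqrt(a^2 + b^2) = sqrt(22^2 + 120^2) = sqrt(14884) = 122


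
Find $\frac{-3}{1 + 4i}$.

Multiply numerator and denominator by conjugate (1 - 4i):
= (-3)(1 - 4i) / (1^2 + 4^2)
= (-3 + 12i) / 17
= -3/17 + (12/17)i


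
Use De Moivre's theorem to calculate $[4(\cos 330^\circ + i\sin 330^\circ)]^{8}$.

By De Moivre: z^n = r^n(cos(nθ) + i sin(nθ))
= 4^8(cos(8*330°) + i sin(8*330°))
= 65536(cos 120° + i sin 120°)
= -32768 + 32768*sqrt(3)i


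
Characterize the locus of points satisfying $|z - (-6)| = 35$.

|z - z0| = r describes a circle centered at z0 with radius r
Here z0 = -6 and r = 35
Locus: Circle centered at (-6, 0) with radius 35


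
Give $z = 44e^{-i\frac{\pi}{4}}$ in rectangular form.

a = r cos θ = 44 * sqrt(2)/2 = 22*sqrt(2)
b = r sin θ = 44 * -sqrt(2)/2 = -22*sqrt(2)
z = 22*sqrt(2) - 22*sqrt(2)i


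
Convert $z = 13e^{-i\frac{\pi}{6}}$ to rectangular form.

a = r cos θ = 13 * sqrt(3)/2 = 13*sqrt(3)/2
b = r sin θ = 13 * -1/2 = -13/2
z = 13*sqrt(3)/2 - (13/2)i


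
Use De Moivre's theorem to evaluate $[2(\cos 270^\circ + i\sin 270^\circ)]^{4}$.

By De Moivre: z^n = r^n(cos(nθ) + i sin(nθ))
= 2^4(cos(4*270°) + i sin(4*270°))
= 16(cos 0° + i sin 0°)
= 16


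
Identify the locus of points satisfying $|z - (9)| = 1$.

|z - z0| = r describes a circle centered at z0 with radius r
Here z0 = 9 and r = 1
Locus: Circle centered at (9, 0) with radius 1


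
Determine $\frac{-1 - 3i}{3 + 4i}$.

Multiply numerator and denominator by conjugate (3 - 4i):
= (-1 - 3i)(3 - 4i) / (3^2 + 4^2)
= (-15 - 5i) / 25
Divide through by 5: (-3 - i) / 5
= -3/5 - (1/5)i


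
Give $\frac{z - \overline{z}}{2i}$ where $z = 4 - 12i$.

z - conjugate(z) = 2bi
(z - conjugate(z))/(2i) = 2bi/(2i) = b = -12


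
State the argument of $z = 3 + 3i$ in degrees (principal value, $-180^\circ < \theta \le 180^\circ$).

θ = arctan(b/a) = arctan(3/3) (quadrant-adjusted) = 45°


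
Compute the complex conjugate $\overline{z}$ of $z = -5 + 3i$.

If z = a + bi, then conjugate(z) = a - bi
conjugate(-5 + 3i) = -5 - 3i


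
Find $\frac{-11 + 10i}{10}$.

Divisor is real, so divide each part by 10:
= -11/10 + i


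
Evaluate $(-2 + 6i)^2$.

(a + bi)^2 = a^2 - b^2 + 2abi
= (-2)^2 - 6^2 + 2*(-2)*6i
= -32 - 24i


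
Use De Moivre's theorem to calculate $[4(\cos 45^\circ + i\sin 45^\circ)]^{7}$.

By De Moivre: z^n = r^n(cos(nθ) + i sin(nθ))
= 4^7(cos(7*45°) + i sin(7*45°))
= 16384(cos 315° + i sin 315°)
= 8192*sqrt(2) - 8192*sqrt(2)i


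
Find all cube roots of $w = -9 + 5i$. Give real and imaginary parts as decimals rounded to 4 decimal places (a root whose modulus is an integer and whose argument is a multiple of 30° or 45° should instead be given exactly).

|w| = sqrt(106) ≈ 10.295630, arg(w) ≈ 150.945396°
Root modulus = sqrt(106)^(1/3) ≈ 2.175459
Root arguments: θ_k = (arg(w) + 360°k)/3 for k = 0, 1, ..., 2
Compute each root as (root modulus)(cos θ_k + i sin θ_k) using full-precision intermediates, then round to 4 decimal places.
Roots: 1.3892 + 1.6742i, -2.1445 + 0.3660i, 0.7553 - 2.0401i


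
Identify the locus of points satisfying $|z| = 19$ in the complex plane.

|z| = 19 means sqrt(x^2 + y^2) = 19
This is a circle of radius 19 centered at the origin


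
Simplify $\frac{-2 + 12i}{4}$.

Divisor is real, so divide each part by 4:
= -1/2 + 3i


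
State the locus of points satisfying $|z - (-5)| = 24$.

|z - z0| = r describes a circle centered at z0 with radius r
Here z0 = -5 and r = 24
Locus: Circle centered at (-5, 0) with radius 24


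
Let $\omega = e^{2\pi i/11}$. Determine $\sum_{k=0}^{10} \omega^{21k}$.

Let ζ = ω^21 = e^(2πi·21/11). Since 11 ∤ 21, ζ ≠ 1.
Sum = Σ_{k=0}^{10} ζ^k = (ζ^11 - 1)/(ζ - 1) = (ω^{21·11} - 1)/(ζ - 1) = (1 - 1)/(ζ - 1) = 0


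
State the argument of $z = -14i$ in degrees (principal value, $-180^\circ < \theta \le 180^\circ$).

a = 0 and b < 0, so z lies on the negative imaginary axis: θ = -90°


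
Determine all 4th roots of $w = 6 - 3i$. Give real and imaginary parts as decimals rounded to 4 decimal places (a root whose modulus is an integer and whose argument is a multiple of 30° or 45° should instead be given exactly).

|w| = sqrt(45) ≈ 6.708204, arg(w) ≈ 333.434949°
Root modulus = sqrt(45)^(1/4) ≈ 1.609354
Root arguments: θ_k = (arg(w) + 360°k)/4 for k = 0, 1, ..., 3
Compute each root as (root modulus)(cos θ_k + i sin θ_k) using full-precision intermediates, then round to 4 decimal places.
Roots: 0.1861 + 1.5986i, -1.5986 + 0.1861i, -0.1861 - 1.5986i, 1.5986 - 0.1861i


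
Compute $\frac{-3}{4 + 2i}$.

Multiply numerator and denominator by conjugate (4 - 2i):
= (-3)(4 - 2i) / (4^2 + 2^2)
= (-12 + 6i) / 20
Divide through by 2: (-6 + 3i) / 10
= -3/5 + (3/10)i


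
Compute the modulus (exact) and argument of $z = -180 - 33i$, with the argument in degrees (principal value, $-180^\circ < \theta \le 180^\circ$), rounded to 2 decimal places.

|z| = sqrt((-180)^2 + (-33)^2) = 183
arg(z) = arctan(b/a) = arctan(-33/-180) (quadrant-adjusted) = -169.61°


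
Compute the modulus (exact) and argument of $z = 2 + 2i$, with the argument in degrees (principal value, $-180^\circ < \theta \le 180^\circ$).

|z| = sqrt(2^2 + 2^2) = sqrt(8)
arg(z) = arctan(b/a) = arctan(2/2) (quadrant-adjusted) = 45°


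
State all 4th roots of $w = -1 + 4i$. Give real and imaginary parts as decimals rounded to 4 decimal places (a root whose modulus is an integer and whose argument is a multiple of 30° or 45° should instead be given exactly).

|w| = sqrt(17) ≈ 4.123106, arg(w) ≈ 104.036243°
Root modulus = sqrt(17)^(1/4) ≈ 1.424971
Root arguments: θ_k = (arg(w) + 360°k)/4 for k = 0, 1, ..., 3
Compute each root as (root modulus)(cos θ_k + i sin θ_k) using full-precision intermediates, then round to 4 decimal places.
Roots: 1.2807 + 0.6249i, -0.6249 + 1.2807i, -1.2807 - 0.6249i, 0.6249 - 1.2807i


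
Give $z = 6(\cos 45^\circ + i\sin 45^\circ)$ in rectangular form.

a = r cos θ = 6 * sqrt(2)/2 = 3*sqrt(2)
b = r sin θ = 6 * sqrt(2)/2 = 3*sqrt(2)
z = 3*sqrt(2) + 3*sqrt(2)i


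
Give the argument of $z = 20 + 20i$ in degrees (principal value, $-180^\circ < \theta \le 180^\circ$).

θ = arctan(b/a) = arctan(20/20) (quadrant-adjusted) = 45°


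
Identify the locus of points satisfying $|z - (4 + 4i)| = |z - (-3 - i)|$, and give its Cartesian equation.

|z - z1| = |z - z2| means z is equidistant from z1 and z2,
i.e. the perpendicular bisector of the segment from (4, 4) to (-3, -1) (midpoint (1/2, 3/2)).
With z = x + yi, square both sides:
(x - 4)^2 + (y - 4)^2 = (x - (-3))^2 + (y - (-1))^2
The x^2 and y^2 terms cancel: -14x + (-10)y = 10 - 32 = -22
Simplify: 7x + 5y = 11
Locus: Perpendicular bisector of the segment from (4, 4) to (-3, -1): the line 7x + 5y = 11


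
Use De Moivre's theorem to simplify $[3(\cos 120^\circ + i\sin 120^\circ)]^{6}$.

By De Moivre: z^n = r^n(cos(nθ) + i sin(nθ))
= 3^6(cos(6*120°) + i sin(6*120°))
= 729(cos 0° + i sin 0°)
= 729


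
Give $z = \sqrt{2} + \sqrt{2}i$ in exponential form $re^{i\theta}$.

r = |z| = sqrt((sqrt(2))^2 + (sqrt(2))^2) = sqrt(2 + 2) = sqrt(4) = 2
θ = arctan(b/a) = arctan(1.4142/1.4142) (quadrant-adjusted) = 45° = π/4
z = 2e^(i*π/4)


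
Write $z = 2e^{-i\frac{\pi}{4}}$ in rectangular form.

a = r cos θ = 2 * sqrt(2)/2 = sqrt(2)
b = r sin θ = 2 * -sqrt(2)/2 = -sqrt(2)
z = sqrt(2) - sqrt(2)i


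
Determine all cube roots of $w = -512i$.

|w| = 512, arg(w) = 270°
Root modulus = 512^(1/3) = 8
Root arguments: θ_k = (270° + 360°k)/3 for k = 0, 1, ..., 2
Roots: 8i, -4*sqrt(3) - 4i, 4*sqrt(3) - 4i


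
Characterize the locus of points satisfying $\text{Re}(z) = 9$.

Re(z) = x where z = x + yi; the equation x = 9 is satisfied by all points with that x-coordinate
Locus: Vertical line x = 9


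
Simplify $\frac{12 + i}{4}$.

Divisor is real, so divide each part by 4:
= 3 + (1/4)i


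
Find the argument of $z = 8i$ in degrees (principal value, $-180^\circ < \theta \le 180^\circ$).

a = 0 and b > 0, so z lies on the positive imaginary axis: θ = 90°


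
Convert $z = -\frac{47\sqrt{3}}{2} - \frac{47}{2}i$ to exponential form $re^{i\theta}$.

r = |z| = sqrt((-47*sqrt(3)/2)^2 + (-47/2)^2) = sqrt(6627/4 + 2209/4) = sqrt(2209) = 47
θ = arctan(b/a) = arctan(-23.5/-40.7032) (quadrant-adjusted) = 210° = 7π/6
z = 47e^(i*7π/6)


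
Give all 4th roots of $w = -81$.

|w| = 81, arg(w) = 180°
Root modulus = 81^(1/4) = 3
Root arguments: θ_k = (180° + 360°k)/4 for k = 0, 1, ..., 3
Roots: 3*sqrt(2)/2 + (3*sqrt(2)/2)i, -3*sqrt(2)/2 + (3*sqrt(2)/2)i, -3*sqrt(2)/2 - (3*sqrt(2)/2)i, 3*sqrt(2)/2 - (3*sqrt(2)/2)i


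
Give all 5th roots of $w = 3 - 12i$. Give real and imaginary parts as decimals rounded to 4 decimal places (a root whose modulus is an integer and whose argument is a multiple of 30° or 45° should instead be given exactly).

|w| = sqrt(153) ≈ 12.369317, arg(w) ≈ 284.036243°
Root modulus = sqrt(153)^(1/5) ≈ 1.653747
Root arguments: θ_k = (arg(w) + 360°k)/5 for k = 0, 1, ..., 4
Compute each root as (root modulus)(cos θ_k + i sin θ_k) using full-precision intermediates, then round to 4 decimal places.
Roots: 0.9054 + 1.3839i, -1.0364 + 1.2887i, -1.5459 - 0.5875i, 0.0810 - 1.6518i, 1.5959 - 0.4334i


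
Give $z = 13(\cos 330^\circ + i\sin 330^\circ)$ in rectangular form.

a = r cos θ = 13 * sqrt(3)/2 = 13*sqrt(3)/2
b = r sin θ = 13 * -1/2 = -13/2
z = 13*sqrt(3)/2 - (13/2)i


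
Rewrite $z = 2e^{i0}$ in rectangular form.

a = r cos θ = 2 * 1 = 2
b = r sin θ = 2 * 0 = 0
z = 2


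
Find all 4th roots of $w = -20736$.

|w| = 20736, arg(w) = 180°
Root modulus = 20736^(1/4) = 12
Root arguments: θ_k = (180° + 360°k)/4 for k = 0, 1, ..., 3
Roots: 6*sqrt(2) + 6*sqrt(2)i, -6*sqrt(2) + 6*sqrt(2)i, -6*sqrt(2) - 6*sqrt(2)i, 6*sqrt(2) - 6*sqrt(2)i


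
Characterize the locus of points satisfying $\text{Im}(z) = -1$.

Im(z) = y where z = x + yi; the equation y = -1 is satisfied by all points with that y-coordinate
Locus: Horizontal line y = -1


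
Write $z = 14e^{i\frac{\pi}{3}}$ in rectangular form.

a = r cos θ = 14 * 1/2 = 7
b = r sin θ = 14 * sqrt(3)/2 = 7*sqrt(3)
z = 7 + 7*sqrt(3)i


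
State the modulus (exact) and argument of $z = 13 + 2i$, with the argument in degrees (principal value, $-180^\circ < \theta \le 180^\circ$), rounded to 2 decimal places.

|z| = sqrt(13^2 + 2^2) = sqrt(173)
arg(z) = arctan(b/a) = arctan(2/13) (quadrant-adjusted) = 8.75°


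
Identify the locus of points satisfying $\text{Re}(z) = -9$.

Re(z) = x where z = x + yi; the equation x = -9 is satisfied by all points with that x-coordinate
Locus: Vertical line x = -9


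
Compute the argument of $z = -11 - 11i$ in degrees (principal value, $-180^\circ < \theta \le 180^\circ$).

θ = arctan(b/a) = arctan(-11/-11) (quadrant-adjusted) = -135°


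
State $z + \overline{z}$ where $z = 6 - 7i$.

z + conjugate(z) = (a + bi) + (a - bi) = 2a
= 2 * 6 = 12


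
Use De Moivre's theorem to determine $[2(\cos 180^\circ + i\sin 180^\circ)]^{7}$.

By De Moivre: z^n = r^n(cos(nθ) + i sin(nθ))
= 2^7(cos(7*180°) + i sin(7*180°))
= 128(cos 180° + i sin 180°)
= -128


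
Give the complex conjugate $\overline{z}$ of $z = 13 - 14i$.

If z = a + bi, then conjugate(z) = a - bi
conjugate(13 - 14i) = 13 + 14i


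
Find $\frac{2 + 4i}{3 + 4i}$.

Multiply numerator and denominator by conjugate (3 - 4i):
= (2 + 4i)(3 - 4i) / (3^2 + 4^2)
= (22 + 4i) / 25
= 22/25 + (4/25)i


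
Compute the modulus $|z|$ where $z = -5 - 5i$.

|z| = sqrt(a^2 + b^2) = sqrt((-5)^2 + (-5)^2) = sqrt(50) = sqrt(50)


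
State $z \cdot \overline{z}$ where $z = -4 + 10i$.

z * conjugate(z) = |z|^2 = a^2 + b^2
= (-4)^2 + 10^2 = 116


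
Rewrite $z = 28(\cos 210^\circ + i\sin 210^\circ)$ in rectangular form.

a = r cos θ = 28 * -sqrt(3)/2 = -14*sqrt(3)
b = r sin θ = 28 * -1/2 = -14
z = -14*sqrt(3) - 14i


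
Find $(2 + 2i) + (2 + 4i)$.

(2 + 2) + (2 + 4)i = 4 + 6i


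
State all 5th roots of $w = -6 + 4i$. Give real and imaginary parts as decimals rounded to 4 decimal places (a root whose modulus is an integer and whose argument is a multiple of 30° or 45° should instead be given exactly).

|w| = sqrt(52) ≈ 7.211103, arg(w) ≈ 146.309932°
Root modulus = sqrt(52)^(1/5) ≈ 1.484569
Root arguments: θ_k = (arg(w) + 360°k)/5 for k = 0, 1, ..., 4
Compute each root as (root modulus)(cos θ_k + i sin θ_k) using full-precision intermediates, then round to 4 decimal places.
Roots: 1.2951 + 0.7257i, -0.2899 + 1.4560i, -1.4743 + 0.1742i, -0.6212 - 1.3483i, 1.0904 - 1.0075i


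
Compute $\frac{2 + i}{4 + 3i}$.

Multiply numerator and denominator by conjugate (4 - 3i):
= (2 + i)(4 - 3i) / (4^2 + 3^2)
= (11 - 2i) / 25
= 11/25 - (2/25)i


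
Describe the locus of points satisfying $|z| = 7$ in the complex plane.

|z| = 7 means sqrt(x^2 + y^2) = 7
This is a circle of radius 7 centered at the origin


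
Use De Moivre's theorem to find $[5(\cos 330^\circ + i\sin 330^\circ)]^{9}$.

By De Moivre: z^n = r^n(cos(nθ) + i sin(nθ))
= 5^9(cos(9*330°) + i sin(9*330°))
= 1953125(cos 90° + i sin 90°)
= 1953125i


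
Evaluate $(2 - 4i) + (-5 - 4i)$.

(2 + (-5)) + (-4 + (-4))i = -3 - 8i


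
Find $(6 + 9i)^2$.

(a + bi)^2 = a^2 - b^2 + 2abi
= 6^2 - 9^2 + 2*6*9i
= -45 + 108i


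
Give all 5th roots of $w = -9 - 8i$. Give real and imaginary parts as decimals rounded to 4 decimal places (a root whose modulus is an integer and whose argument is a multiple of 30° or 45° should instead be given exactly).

|w| = sqrt(145) ≈ 12.041595, arg(w) ≈ 221.633539°
Root modulus = sqrt(145)^(1/5) ≈ 1.644890
Root arguments: θ_k = (arg(w) + 360°k)/5 for k = 0, 1, ..., 4
Compute each root as (root modulus)(cos θ_k + i sin θ_k) using full-precision intermediates, then round to 4 decimal places.
Roots: 1.1767 + 1.1494i, -0.7295 + 1.4743i, -1.6275 - 0.2382i, -0.2764 - 1.6215i, 1.4567 - 0.7639i


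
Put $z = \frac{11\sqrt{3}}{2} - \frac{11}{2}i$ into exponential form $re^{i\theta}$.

r = |z| = sqrt((11*sqrt(3)/2)^2 + (-11/2)^2) = sqrt(363/4 + 121/4) = sqrt(121) = 11
θ = arctan(b/a) = arctan(-5.5/9.5263) (quadrant-adjusted) = -30° = -π/6
z = 11e^(-i*π/6)


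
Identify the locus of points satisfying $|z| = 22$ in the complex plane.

|z| = 22 means sqrt(x^2 + y^2) = 22
This is a circle of radius 22 centered at the origin


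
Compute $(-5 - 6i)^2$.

(a + bi)^2 = a^2 - b^2 + 2abi
= (-5)^2 - (-6)^2 + 2*(-5)*(-6)i
= -11 + 60i


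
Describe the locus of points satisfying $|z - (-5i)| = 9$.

|z - z0| = r describes a circle centered at z0 with radius r
Here z0 = -5i and r = 9
Locus: Circle centered at (0, -5) with radius 9


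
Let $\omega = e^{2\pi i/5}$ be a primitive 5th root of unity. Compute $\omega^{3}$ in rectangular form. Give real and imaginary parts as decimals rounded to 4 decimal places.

ω^3 = e^(2πi·3/5) = e^(i·6π/5)
= cos(6π/5) + i sin(6π/5)
= -0.8090 - 0.5878i


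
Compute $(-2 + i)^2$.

(a + bi)^2 = a^2 - b^2 + 2abi
= (-2)^2 - 1^2 + 2*(-2)*1i
= 3 - 4i


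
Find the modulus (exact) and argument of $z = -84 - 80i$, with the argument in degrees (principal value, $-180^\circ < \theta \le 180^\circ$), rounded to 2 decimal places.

|z| = sqrt((-84)^2 + (-80)^2) = 116
arg(z) = arctan(b/a) = arctan(-80/-84) (quadrant-adjusted) = -136.40°


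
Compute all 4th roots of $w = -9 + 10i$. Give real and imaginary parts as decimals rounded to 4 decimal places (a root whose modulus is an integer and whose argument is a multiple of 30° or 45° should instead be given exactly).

|w| = sqrt(181) ≈ 13.453624, arg(w) ≈ 131.987212°
Root modulus = sqrt(181)^(1/4) ≈ 1.915181
Root arguments: θ_k = (arg(w) + 360°k)/4 for k = 0, 1, ..., 3
Compute each root as (root modulus)(cos θ_k + i sin θ_k) using full-precision intermediates, then round to 4 decimal places.
Roots: 1.6063 + 1.0430i, -1.0430 + 1.6063i, -1.6063 - 1.0430i, 1.0430 - 1.6063i


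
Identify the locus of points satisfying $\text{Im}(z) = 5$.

Im(z) = y where z = x + yi; the equation y = 5 is satisfied by all points with that y-coordinate
Locus: Horizontal line y = 5


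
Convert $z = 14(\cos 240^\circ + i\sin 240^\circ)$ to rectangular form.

a = r cos θ = 14 * -1/2 = -7
b = r sin θ = 14 * -sqrt(3)/2 = -7*sqrt(3)
z = -7 - 7*sqrt(3)i


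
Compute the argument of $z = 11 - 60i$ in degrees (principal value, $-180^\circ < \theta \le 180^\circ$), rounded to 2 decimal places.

θ = arctan(b/a) = arctan(-60/11) (quadrant-adjusted) = -79.61°


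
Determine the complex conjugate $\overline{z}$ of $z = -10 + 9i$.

If z = a + bi, then conjugate(z) = a - bi
conjugate(-10 + 9i) = -10 - 9i


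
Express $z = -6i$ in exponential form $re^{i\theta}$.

r = |z| = sqrt((0)^2 + (-6)^2) = sqrt(0 + 36) = sqrt(36) = 6
a = 0 and b < 0, so z lies on the negative imaginary axis: θ = -90° = -π/2
z = 6e^(-i*π/2)


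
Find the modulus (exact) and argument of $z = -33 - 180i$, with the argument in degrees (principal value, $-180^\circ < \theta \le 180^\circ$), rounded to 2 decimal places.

|z| = sqrt((-33)^2 + (-180)^2) = 183
arg(z) = arctan(b/a) = arctan(-180/-33) (quadrant-adjusted) = -100.39°


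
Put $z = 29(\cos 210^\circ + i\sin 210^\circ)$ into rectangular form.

a = r cos θ = 29 * -sqrt(3)/2 = -29*sqrt(3)/2
b = r sin θ = 29 * -1/2 = -29/2
z = -29*sqrt(3)/2 - (29/2)i


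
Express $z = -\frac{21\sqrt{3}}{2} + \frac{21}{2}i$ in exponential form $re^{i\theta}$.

r = |z| = sqrt((-21*sqrt(3)/2)^2 + (21/2)^2) = sqrt(1323/4 + 441/4) = sqrt(441) = 21
θ = arctan(b/a) = arctan(10.5/-18.1865) (quadrant-adjusted) = 150° = 5π/6
z = 21e^(i*5π/6)


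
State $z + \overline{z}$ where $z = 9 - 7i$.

z + conjugate(z) = (a + bi) + (a - bi) = 2a
= 2 * 9 = 18


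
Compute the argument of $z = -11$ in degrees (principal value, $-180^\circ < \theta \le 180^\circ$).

b = 0 and a < 0, so z lies on the negative real axis: θ = 180°


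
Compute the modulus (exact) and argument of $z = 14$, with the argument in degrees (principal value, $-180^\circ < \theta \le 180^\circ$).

|z| = sqrt(14^2 + 0^2) = 14
b = 0 and a > 0, so z lies on the positive real axis: arg(z) = 0°


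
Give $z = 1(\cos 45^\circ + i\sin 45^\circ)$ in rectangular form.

a = r cos θ = 1 * sqrt(2)/2 = sqrt(2)/2
b = r sin θ = 1 * sqrt(2)/2 = sqrt(2)/2
z = sqrt(2)/2 + (sqrt(2)/2)i


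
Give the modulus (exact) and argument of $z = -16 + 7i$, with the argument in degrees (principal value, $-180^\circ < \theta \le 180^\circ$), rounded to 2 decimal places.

|z| = sqrt((-16)^2 + 7^2) = sqrt(305)
arg(z) = arctan(b/a) = arctan(7/-16) (quadrant-adjusted) = 156.37°


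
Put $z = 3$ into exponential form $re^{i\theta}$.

r = |z| = sqrt((3)^2 + (0)^2) = sqrt(9 + 0) = sqrt(9) = 3
b = 0 and a > 0, so z lies on the positive real axis: θ = 0
z = 3e^(i*0) = 3


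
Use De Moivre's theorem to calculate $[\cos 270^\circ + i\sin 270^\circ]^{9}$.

By De Moivre: z^n = r^n(cos(nθ) + i sin(nθ))
= 1^9(cos(9*270°) + i sin(9*270°))
= 1(cos 270° + i sin 270°)
= -i


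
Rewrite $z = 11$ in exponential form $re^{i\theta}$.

r = |z| = sqrt((11)^2 + (0)^2) = sqrt(121 + 0) = sqrt(121) = 11
b = 0 and a > 0, so z lies on the positive real axis: θ = 0
z = 11e^(i*0) = 11


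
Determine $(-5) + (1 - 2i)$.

(-5 + 1) + (0 + (-2))i = -4 - 2i


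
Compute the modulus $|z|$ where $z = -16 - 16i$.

|z| = sqrt(a^2 + b^2) = sqrt((-16)^2 + (-16)^2) = sqrt(512) = sqrt(512)


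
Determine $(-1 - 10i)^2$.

(a + bi)^2 = a^2 - b^2 + 2abi
= (-1)^2 - (-10)^2 + 2*(-1)*(-10)i
= -99 + 20i


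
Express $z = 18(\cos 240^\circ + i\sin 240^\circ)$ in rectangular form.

a = r cos θ = 18 * -1/2 = -9
b = r sin θ = 18 * -sqrt(3)/2 = -9*sqrt(3)
z = -9 - 9*sqrt(3)i
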